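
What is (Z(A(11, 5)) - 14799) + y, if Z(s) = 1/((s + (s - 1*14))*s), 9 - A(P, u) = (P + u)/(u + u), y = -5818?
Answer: -3051291/148 ≈ -20617.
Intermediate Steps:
A(P, u) = 9 - (P + u)/(2*u) (A(P, u) = 9 - (P + u)/(u + u) = 9 - (P + u)/(2*u))
Z(s) = 1/(s*(-14 + 2*s)) (Z(s) = 1/((s + (s - 14))*s) = 1/((s + (-14 + s))*s) = 1/((-14 + 2*s)*s) = 1/(s*(-14 + 2*s)))
(Z(A(11, 5)) - 14799) + y = (1/(2*(((½)*(-1*11 + 17*5)/5))*(-7 + (½)*(-1*11 + 17*5)/5)) - 14799) - 5818 = (1/(2*(((½)*(⅕)*(-11 + 85)))*(-7 + (½)*(⅕)*(-11 + 85))) - 14799) - 5818 = (1/(2*(((½)*(⅕)*74))*(-7 + (½)*(⅕)*74)) - 14799) - 5818 = (1/(2*(37/5)*(-7 + 37/5)) - 14799) - 5818 = ((½)*(5/37)/(⅖) - 14799) - 5818 = ((½)*(5/37)*(5/2) - 14799) - 5818 = (25/148 - 14799) - 5818 = -2190227/148 - 5818 = -3051291/148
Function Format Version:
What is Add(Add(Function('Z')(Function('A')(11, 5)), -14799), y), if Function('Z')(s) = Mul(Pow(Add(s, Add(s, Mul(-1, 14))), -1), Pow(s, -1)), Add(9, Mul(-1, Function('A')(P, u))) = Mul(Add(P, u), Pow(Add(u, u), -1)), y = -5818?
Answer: Rational(-3051291, 148) ≈ -20617.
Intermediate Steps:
Function('A')(P, u) = Add(9, Mul(Rational(-1, 2), Pow(u, -1), Add(P, u))) (Function('A')(P, u) = Add(9, Mul(-1, Mul(Add(P, u), Pow(Add(u, u), -1)))) = Add(9, Mul(-1, Mul(Add(P, u), Pow(Mul(2, u), -1)))) = Add(9, Mul(-1, Mul(Add(P, u), Mul(Rational(1, 2), Pow(u, -1))))) = Add(9, Mul(-1, Mul(Rational(1, 2), Pow(u, -1), Add(P, u)))) = Add(9, Mul(Rational(-1, 2), Pow(u, -1), Add(P, u))))
Function('Z')(s) = Mul(Pow(s, -1), Pow(Add(-14, Mul(2, s)), -1)) (Function('Z')(s) = Mul(Pow(Add(s, Add(s, -14)), -1), Pow(s, -1)) = Mul(Pow(Add(s, Add(-14, s)), -1), Pow(s, -1)) = Mul(Pow(Add(-14, Mul(2, s)), -1), Pow(s, -1)) = Mul(Pow(s, -1), Pow(Add(-14, Mul(2, s)), -1)))
Add(Add(Function('Z')(Function('A')(11, 5)), -14799), y) = Add(Add(Mul(Rational(1, 2), Pow(Mul(Rational(1, 2), Pow(5, -1), Add(Mul(-1, 11), Mul(17, 5))), -1), Pow(Add(-7, Mul(Rational(1, 2), Pow(5, -1), Add(Mul(-1, 11), Mul(17, 5)))), -1)), -14799), -5818) = Add(Add(Mul(Rational(1, 2), Pow(Mul(Rational(1, 2), Rational(1, 5), Add(-11, 85)), -1), Pow(Add(-7, Mul(Rational(1, 2), Rational(1, 5), Add(-11, 85))), -1)), -14799), -5818) = Add(Add(Mul(Rational(1, 2), Pow(Mul(Rational(1, 2), Rational(1, 5), 74), -1), Pow(Add(-7, Mul(Rational(1, 2), Rational(1, 5), 74)), -1)), -14799), -5818) = Add(Add(Mul(Rational(1, 2), Pow(Rational(37, 5), -1), Pow(Add(-7, Rational(37, 5)), -1)), -14799), -5818) = Add(Add(Mul(Rational(1, 2), Rational(5, 37), Pow(Rational(2, 5), -1)), -14799), -5818) = Add(Add(Mul(Rational(1, 2), Rational(5, 37), Rational(5, 2)), -14799), -5818) = Add(Add(Rational(25, 148), -14799), -5818) = Add(Rational(-2190227, 148), -5818) = Rational(-3051291, 148)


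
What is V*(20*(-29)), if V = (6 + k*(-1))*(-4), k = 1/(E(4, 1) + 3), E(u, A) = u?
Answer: 95120/7 ≈ 13589.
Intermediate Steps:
k = ⅐ (k = 1/(4 + 3) = 1/7 = ⅐ ≈ 0.14286)
V = -164/7 (V = (6 + (⅐)*(-1))*(-4) = (6 - ⅐)*(-4) = (41/7)*(-4) = -164/7 ≈ -23.429)
V*(20*(-29)) = -3280*(-29)/7 = -164/7*(-580) = 95120/7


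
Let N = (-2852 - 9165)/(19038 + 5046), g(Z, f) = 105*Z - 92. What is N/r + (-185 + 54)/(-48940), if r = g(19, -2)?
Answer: 676982579/280376354610 ≈ 0.0024146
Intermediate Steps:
g(Z, f) = -92 + 105*Z
N = -12017/24084 ≈ -0.49896
r = 1903 (r = -92 + 105*19 = -92 + 1995 = 1903)
N/r + (-185 + 54)/(-48940) = -12017/24084/1903 + (-185 + 54)/(-48940) = -12017/24084*1/1903 - 131*(-1/48940) = -12017/45831852 + 131/48940 = 676982579/280376354610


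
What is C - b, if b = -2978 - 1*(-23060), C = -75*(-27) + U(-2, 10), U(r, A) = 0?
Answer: -18057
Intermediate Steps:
C = 2025 (C = -75*(-27) + 0 = 2025 + 0 = 2025)
b = 20082 (b = -2978 + 23060 = 20082)
C - b = 2025 - 1*20082 = 2025 - 20082 = -18057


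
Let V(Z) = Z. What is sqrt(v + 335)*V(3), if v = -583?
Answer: 6*I*sqrt(62) ≈ 47.244*I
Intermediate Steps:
sqrt(v + 335)*V(3) = sqrt(-583 + 335)*3 = sqrt(-248)*3 = (2*I*sqrt(62))*3 = 6*I*sqrt(62)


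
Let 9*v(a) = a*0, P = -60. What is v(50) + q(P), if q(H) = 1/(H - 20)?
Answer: -1/80 ≈ -0.012500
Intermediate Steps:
q(H) = 1/(-20 + H)
v(a) = 0 (v(a) = (a*0)/9 = (⅑)*0 = 0)
v(50) + q(P) = 0 + 1/(-20 - 60) = 0 + 1/(-80) = 0 - 1/80 = -1/80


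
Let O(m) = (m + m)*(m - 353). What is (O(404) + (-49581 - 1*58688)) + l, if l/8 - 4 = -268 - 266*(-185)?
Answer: 324507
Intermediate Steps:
O(m) = 2*m*(-353 + m) (O(m) = (2*m)*(-353 + m) = 2*m*(-353 + m))
l = 391568 (l = 32 + 8*(-268 - 266*(-185)) = 32 + 8*(-268 + 49210) = 32 + 8*48942 = 32 + 391536 = 391568)
(O(404) + (-49581 - 1*58688)) + l = (2*404*(-353 + 404) + (-49581 - 1*58688)) + 391568 = (2*404*51 + (-49581 - 58688)) + 391568 = (41208 - 108269) + 391568 = -67061 + 391568 = 324507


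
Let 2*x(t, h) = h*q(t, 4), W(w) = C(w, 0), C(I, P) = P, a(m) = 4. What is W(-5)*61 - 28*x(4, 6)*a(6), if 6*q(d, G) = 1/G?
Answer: -14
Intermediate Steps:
q(d, G) = 1/(6*G)
W(w) = 0
x(t, h) = h/48 (x(t, h) = (h*((⅙)/4))/2 = (h*((⅙)*(¼)))/2 = (h*(1/24))/2 = (h/24)/2 = h/48)
W(-5)*61 - 28*x(4, 6)*a(6) = 0*61 - 28*(1/48)*6*4 = 0 - 7*4/2 = 0 - 28*½ = 0 - 14 = -14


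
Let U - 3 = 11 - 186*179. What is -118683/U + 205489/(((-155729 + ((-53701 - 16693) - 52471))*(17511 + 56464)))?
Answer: 244593005798153/68586722547200 ≈ 3.5662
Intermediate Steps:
U = -33280 (U = 3 + (11 - 186*179) = 3 + (11 - 33294) = 3 - 33283 = -33280)
-118683/U + 205489/(((-155729 + ((-53701 - 16693) - 52471))*(17511 + 56464))) = -118683/(-33280) + 205489/(((-155729 + ((-53701 - 16693) - 52471))*(17511 + 56464))) = -118683*(-1/33280) + 205489/(((-155729 + (-70394 - 52471))*73975)) = 118683/33280 + 205489/(((-155729 - 122865)*73975)) = 118683/33280 + 205489/((-278594*73975)) = 118683/33280 + 205489/(-20608991150) = 118683/33280 + 205489*(-1/20608991150) = 118683/33280 - 205489/20608991150 = 244593005798153/68586722547200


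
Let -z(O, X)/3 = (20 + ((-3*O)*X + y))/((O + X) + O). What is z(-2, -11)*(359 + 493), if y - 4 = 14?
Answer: -23856/5 ≈ -4771.2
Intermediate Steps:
y = 18 (y = 4 + 14 = 18)
z(O, X) = -3*(38 - 3*O*X)/(X + 2*O) (z(O, X) = -3*(20 + ((-3*O)*X + 18))/((O + X) + O) = -3*(20 + (-3*O*X + 18))/(X + 2*O) = -3*(20 + (18 - 3*O*X))/(X + 2*O) = -3*(38 - 3*O*X)/(X + 2*O))
z(-2, -11)*(359 + 493) = (3*(-38 + 3*(-2)*(-11))/(-11 + 2*(-2)))*(359 + 493) = (3*(-38 + 66)/(-11 - 4))*852 = (3*28/(-15))*852 = (3*(-1/15)*28)*852 = -28/5*852 = -23856/5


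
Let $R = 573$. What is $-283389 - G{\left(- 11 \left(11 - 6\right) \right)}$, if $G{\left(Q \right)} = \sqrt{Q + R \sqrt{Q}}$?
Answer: $-283389 - \sqrt{-55 + 573 i \sqrt{55}} \approx -2.8344 \cdot 10^{5} - 46.394 i$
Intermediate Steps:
$G{\left(Q \right)} = \sqrt{Q + 573 \sqrt{Q}}$
$-283389 - G{\left(- 11 \left(11 - 6\right) \right)} = -283389 - \sqrt{- 11 \left(11 - 6\right) + 573 \sqrt{- 11 \left(11 - 6\right)}} = -283389 - \sqrt{\left(-11\right) 5 + 573 \sqrt{\left(-11\right) 5}} = -283389 - \sqrt{-55 + 573 \sqrt{-55}} = -283389 - \sqrt{-55 + 573 i \sqrt{55}}$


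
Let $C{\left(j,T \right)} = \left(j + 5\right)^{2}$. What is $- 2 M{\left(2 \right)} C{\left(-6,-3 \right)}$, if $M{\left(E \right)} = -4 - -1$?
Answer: $6$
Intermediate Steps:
$C{\left(j,T \right)} = \left(5 + j\right)^{2}$
$M{\left(E \right)} = -3$ ($M{\left(E \right)} = -4 + 1 = -3$)
$- 2 M{\left(2 \right)} C{\left(-6,-3 \right)} = \left(-2\right) \left(-3\right) \left(5 - 6\right)^{2} = 6 \left(-1\right)^{2} = 6 \cdot 1 = 6$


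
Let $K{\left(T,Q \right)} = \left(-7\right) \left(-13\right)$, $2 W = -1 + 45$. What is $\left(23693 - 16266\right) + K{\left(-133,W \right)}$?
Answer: $7518$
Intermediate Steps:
$W = 22$ ($W = \frac{-1 + 45}{2} = \frac{1}{2} \cdot 44 = 22$)
$K{\left(T,Q \right)} = 91$
$\left(23693 - 16266\right) + K{\left(-133,W \right)} = \left(23693 - 16266\right) + 91 = 7427 + 91 = 7518$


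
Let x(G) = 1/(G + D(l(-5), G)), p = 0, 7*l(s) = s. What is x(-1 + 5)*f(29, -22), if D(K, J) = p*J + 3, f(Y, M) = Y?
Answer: 29/7 ≈ 4.1429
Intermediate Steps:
l(s) = s/7
D(K, J) = 3 (D(K, J) = 0*J + 3 = 0 + 3 = 3)
x(G) = 1/(3 + G) (x(G) = 1/(G + 3) = 1/(3 + G))
x(-1 + 5)*f(29, -22) = 29/(3 + (-1 + 5)) = 29/(3 + 4) = 29/7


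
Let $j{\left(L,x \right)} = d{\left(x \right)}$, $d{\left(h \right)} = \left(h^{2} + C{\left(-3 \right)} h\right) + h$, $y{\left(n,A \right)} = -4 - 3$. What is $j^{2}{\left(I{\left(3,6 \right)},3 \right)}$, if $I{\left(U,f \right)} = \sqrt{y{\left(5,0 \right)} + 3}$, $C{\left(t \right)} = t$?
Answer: $9$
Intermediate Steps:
$y{\left(n,A \right)} = -7$
$I{\left(U,f \right)} = 2 i$ ($I{\left(U,f \right)} = \sqrt{-7 + 3} = \sqrt{-4} = 2 i$)
$d{\left(h \right)} = h^{2} - 2 h$ ($d{\left(h \right)} = \left(h^{2} - 3 h\right) + h = h^{2} - 2 h$)
$j{\left(L,x \right)} = x \left(-2 + x\right)$
$j^{2}{\left(I{\left(3,6 \right)},3 \right)} = \left(3 \left(-2 + 3\right)\right)^{2} = \left(3 \cdot 1\right)^{2} = 3^{2} = 9$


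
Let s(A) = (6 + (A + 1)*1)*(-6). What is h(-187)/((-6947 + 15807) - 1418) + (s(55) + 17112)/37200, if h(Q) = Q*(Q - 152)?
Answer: 667419/74420 ≈ 8.9683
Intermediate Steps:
h(Q) = Q*(-152 + Q)
s(A) = -42 - 6*A (s(A) = (6 + (1 + A)*1)*(-6) = (6 + (1 + A))*(-6) = (7 + A)*(-6) = -42 - 6*A)
h(-187)/((-6947 + 15807) - 1418) + (s(55) + 17112)/37200 = (-187*(-152 - 187))/((-6947 + 15807) - 1418) + ((-42 - 6*55) + 17112)/37200 = (-187*(-339))/(8860 - 1418) + ((-42 - 330) + 17112)*(1/37200) = 63393/7442 + (-372 + 17112)*(1/37200) = 63393*(1/7442) + 16740*(1/37200) = 63393/7442 + 9/20 = 667419/74420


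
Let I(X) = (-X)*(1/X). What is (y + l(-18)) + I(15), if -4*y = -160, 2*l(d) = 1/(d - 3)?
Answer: 1637/42 ≈ 38.976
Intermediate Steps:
l(d) = 1/(2*(-3 + d)) (l(d) = 1/(2*(d - 3)) = 1/(2*(-3 + d)))
I(X) = -1 (I(X) = (-X)/X = -1)
y = 40 (y = -1/4*(-160) = 40)
(y + l(-18)) + I(15) = (40 + 1/(2*(-3 - 18))) - 1 = (40 + (1/2)/(-21)) - 1 = (40 + (1/2)*(-1/21)) - 1 = (40 - 1/42) - 1 = 1679/42 - 1 = 1637/42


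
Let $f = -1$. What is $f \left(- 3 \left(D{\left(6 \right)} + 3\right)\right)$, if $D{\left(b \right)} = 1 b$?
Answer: $27$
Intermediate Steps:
$D{\left(b \right)} = b$
$f \left(- 3 \left(D{\left(6 \right)} + 3\right)\right) = - \left(-3\right) \left(6 + 3\right) = - \left(-3\right) 9 = \left(-1\right) \left(-27\right) = 27$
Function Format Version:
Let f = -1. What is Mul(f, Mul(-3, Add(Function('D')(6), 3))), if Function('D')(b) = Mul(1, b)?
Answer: 27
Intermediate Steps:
Function('D')(b) = b
Mul(f, Mul(-3, Add(Function('D')(6), 3))) = Mul(-1, Mul(-3, Add(6, 3))) = Mul(-1, Mul(-3, 9)) = Mul(-1, -27) = 27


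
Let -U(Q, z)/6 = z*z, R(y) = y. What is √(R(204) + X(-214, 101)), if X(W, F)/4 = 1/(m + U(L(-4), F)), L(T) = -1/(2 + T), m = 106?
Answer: √1903936489/3055 ≈ 14.283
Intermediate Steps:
U(Q, z) = -6*z² (U(Q, z) = -6*z*z = -6*z²)
X(W, F) = 4/(106 - 6*F²)
√(R(204) + X(-214, 101)) = √(204 - 2/(-53 + 3*101²)) = √(204 - 2/(-53 + 3*10201)) = √(204 - 2/(-53 + 30603)) = √(204 - 2/30550) = √(204 - 2*1/30550) = √(204 - 1/15275) = √(3116099/15275) = √1903936489/3055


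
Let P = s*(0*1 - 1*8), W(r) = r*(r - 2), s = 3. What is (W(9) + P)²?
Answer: 1521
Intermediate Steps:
W(r) = r*(-2 + r)
P = -24 (P = 3*(0*1 - 1*8) = 3*(0 - 8) = 3*(-8) = -24)
(W(9) + P)² = (9*(-2 + 9) - 24)² = (9*7 - 24)² = (63 - 24)² = 39² = 1521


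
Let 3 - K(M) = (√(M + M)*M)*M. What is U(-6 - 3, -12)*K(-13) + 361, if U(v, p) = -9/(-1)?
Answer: 388 - 1521*I*√26 ≈ 388.0 - 7755.6*I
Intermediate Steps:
U(v, p) = 9 (U(v, p) = -9*(-1) = 9)
K(M) = 3 - √2*M^(5/2) (K(M) = 3 - √(M + M)*M*M = 3 - √(2*M)*M*M = 3 - (√2*√M)*M*M = 3 - √2*M^(3/2)*M = 3 - √2*M^(5/2))
U(-6 - 3, -12)*K(-13) + 361 = 9*(3 - √2*(-13)^(5/2)) + 361 = 9*(3 - √2*169*I*√13) + 361 = 9*(3 - 169*I*√26) + 361 = (27 - 1521*I*√26) + 361 = 388 - 1521*I*√26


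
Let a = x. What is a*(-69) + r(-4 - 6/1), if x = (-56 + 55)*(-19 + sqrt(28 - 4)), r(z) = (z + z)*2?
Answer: -1351 + 138*sqrt(6) ≈ -1013.0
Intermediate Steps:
r(z) = 4*z (r(z) = (2*z)*2 = 4*z)
x = 19 - 2*sqrt(6) (x = -(-19 + sqrt(24)) = -(-19 + 2*sqrt(6)) = 19 - 2*sqrt(6) ≈ 14.101)
a = 19 - 2*sqrt(6) ≈ 14.101
a*(-69) + r(-4 - 6/1) = (19 - 2*sqrt(6))*(-69) + 4*(-4 - 6/1) = (-1311 + 138*sqrt(6)) + 4*(-4 - 6*1) = (-1311 + 138*sqrt(6)) + 4*(-4 - 6) = (-1311 + 138*sqrt(6)) + 4*(-10) = (-1311 + 138*sqrt(6)) - 40 = -1351 + 138*sqrt(6)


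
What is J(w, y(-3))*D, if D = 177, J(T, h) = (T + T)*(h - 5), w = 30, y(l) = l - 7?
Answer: -159300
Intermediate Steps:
y(l) = -7 + l
J(T, h) = 2*T*(-5 + h) (J(T, h) = (2*T)*(-5 + h) = 2*T*(-5 + h))
J(w, y(-3))*D = (2*30*(-5 + (-7 - 3)))*177 = (2*30*(-5 - 10))*177 = (2*30*(-15))*177 = -900*177 = -159300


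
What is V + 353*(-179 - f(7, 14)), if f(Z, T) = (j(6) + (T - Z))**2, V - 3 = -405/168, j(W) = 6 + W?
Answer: -10674687/56 ≈ -1.9062e+5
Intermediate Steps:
V = 33/56 (V = 3 - 405/168 = 3 - 405*1/168 = 3 - 135/56 = 33/56 ≈ 0.58929)
f(Z, T) = (12 + T - Z)**2 (f(Z, T) = ((6 + 6) + (T - Z))**2 = (12 + (T - Z))**2 = (12 + T - Z)**2)
V + 353*(-179 - f(7, 14)) = 33/56 + 353*(-179 - (12 + 14 - 1*7)**2) = 33/56 + 353*(-179 - (12 + 14 - 7)**2) = 33/56 + 353*(-179 - 1*19**2) = 33/56 + 353*(-179 - 1*361) = 33/56 + 353*(-179 - 361) = 33/56 + 353*(-540) = 33/56 - 190620 = -10674687/56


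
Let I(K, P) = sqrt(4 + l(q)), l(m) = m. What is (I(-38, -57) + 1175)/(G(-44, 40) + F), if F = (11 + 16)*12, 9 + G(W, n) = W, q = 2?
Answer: 1175/271 + sqrt(6)/271 ≈ 4.3448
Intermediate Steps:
G(W, n) = -9 + W
F = 324 (F = 27*12 = 324)
I(K, P) = sqrt(6) (I(K, P) = sqrt(4 + 2) = sqrt(6))
(I(-38, -57) + 1175)/(G(-44, 40) + F) = (sqrt(6) + 1175)/((-9 - 44) + 324) = (1175 + sqrt(6))/(-53 + 324) = (1175 + sqrt(6))/271 = (1175 + sqrt(6))*(1/271) = 1175/271 + sqrt(6)/271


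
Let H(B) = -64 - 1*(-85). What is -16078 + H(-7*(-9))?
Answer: -16057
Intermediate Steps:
H(B) = 21 (H(B) = -64 + 85 = 21)
-16078 + H(-7*(-9)) = -16078 + 21 = -16057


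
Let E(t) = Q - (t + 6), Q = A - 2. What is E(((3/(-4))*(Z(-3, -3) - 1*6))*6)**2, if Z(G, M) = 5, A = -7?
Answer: 1521/4 ≈ 380.25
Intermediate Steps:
Q = -9 (Q = -7 - 2 = -9)
E(t) = -15 - t (E(t) = -9 - (t + 6) = -9 - (6 + t) = -9 + (-6 - t) = -15 - t)
E(((3/(-4))*(Z(-3, -3) - 1*6))*6)**2 = (-15 - (3/(-4))*(5 - 1*6)*6)**2 = (-15 - (3*(-1/4))*(5 - 6)*6)**2 = (-15 - (-3/4*(-1))*6)**2 = (-15 - 3*6/4)**2 = (-15 - 1*9/2)**2 = (-15 - 9/2)**2 = (-39/2)**2 = 1521/4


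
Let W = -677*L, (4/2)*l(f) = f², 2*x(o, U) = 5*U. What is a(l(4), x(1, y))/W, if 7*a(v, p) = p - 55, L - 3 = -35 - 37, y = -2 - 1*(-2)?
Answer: -55/326991 ≈ -0.00016820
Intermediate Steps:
y = 0 (y = -2 + 2 = 0)
x(o, U) = 5*U/2 (x(o, U) = (5*U)/2 = 5*U/2)
L = -69 (L = 3 + (-35 - 37) = 3 - 72 = -69)
l(f) = f²/2
a(v, p) = -55/7 + p/7 (a(v, p) = (p - 55)/7 = (-55 + p)/7 = -55/7 + p/7)
W = 46713 (W = -677*(-69) = 46713)
a(l(4), x(1, y))/W = (-55/7 + ((5/2)*0)/7)/46713 = (-55/7 + (⅐)*0)*(1/46713) = (-55/7 + 0)*(1/46713) = -55/7*1/46713 = -55/326991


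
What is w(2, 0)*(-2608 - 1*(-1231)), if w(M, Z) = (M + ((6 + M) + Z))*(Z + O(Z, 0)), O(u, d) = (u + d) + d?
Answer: 0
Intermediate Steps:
O(u, d) = u + 2*d (O(u, d) = (d + u) + d = u + 2*d)
w(M, Z) = 2*Z*(6 + Z + 2*M) (w(M, Z) = (M + ((6 + M) + Z))*(Z + (Z + 2*0)) = (M + (6 + M + Z))*(Z + (Z + 0)) = (6 + Z + 2*M)*(Z + Z) = (6 + Z + 2*M)*(2*Z) = 2*Z*(6 + Z + 2*M))
w(2, 0)*(-2608 - 1*(-1231)) = (2*0*(6 + 0 + 2*2))*(-2608 - 1*(-1231)) = (2*0*(6 + 0 + 4))*(-2608 + 1231) = (2*0*10)*(-1377) = 0*(-1377) = 0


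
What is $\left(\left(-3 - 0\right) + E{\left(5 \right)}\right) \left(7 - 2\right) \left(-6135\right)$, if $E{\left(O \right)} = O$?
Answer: $-61350$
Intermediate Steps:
$\left(\left(-3 - 0\right) + E{\left(5 \right)}\right) \left(7 - 2\right) \left(-6135\right) = \left(\left(-3 - 0\right) + 5\right) \left(7 - 2\right) \left(-6135\right) = \left(\left(-3 + 0\right) + 5\right) 5 \left(-6135\right) = \left(-3 + 5\right) 5 \left(-6135\right) = 2 \cdot 5 \left(-6135\right) = 10 \left(-6135\right) = -61350$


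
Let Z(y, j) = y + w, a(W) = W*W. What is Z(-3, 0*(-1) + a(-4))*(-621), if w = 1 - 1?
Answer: 1863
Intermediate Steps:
a(W) = W**2
w = 0
Z(y, j) = y (Z(y, j) = y + 0 = y)
Z(-3, 0*(-1) + a(-4))*(-621) = -3*(-621) = 1863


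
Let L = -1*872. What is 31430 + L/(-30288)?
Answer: 118994089/3786 ≈ 31430.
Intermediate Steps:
L = -872
31430 + L/(-30288) = 31430 - 872/(-30288) = 31430 - 872*(-1/30288) = 31430 + 109/3786 = 118994089/3786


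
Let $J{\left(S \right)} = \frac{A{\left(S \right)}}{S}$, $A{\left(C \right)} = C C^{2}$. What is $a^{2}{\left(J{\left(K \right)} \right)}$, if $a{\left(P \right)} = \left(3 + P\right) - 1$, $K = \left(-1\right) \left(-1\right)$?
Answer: $9$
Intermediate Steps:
$A{\left(C \right)} = C^{3}$
$K = 1$
$J{\left(S \right)} = S^{2}$ ($J{\left(S \right)} = \frac{S^{3}}{S} = S^{2}$)
$a{\left(P \right)} = 2 + P$
$a^{2}{\left(J{\left(K \right)} \right)} = \left(2 + 1^{2}\right)^{2} = \left(2 + 1\right)^{2} = 3^{2} = 9$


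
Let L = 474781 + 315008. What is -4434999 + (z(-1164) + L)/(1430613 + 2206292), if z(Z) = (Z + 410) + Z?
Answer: -16129669250224/3636905 ≈ -4.4350e+6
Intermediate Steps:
L = 789789
z(Z) = 410 + 2*Z (z(Z) = (410 + Z) + Z = 410 + 2*Z)
-4434999 + (z(-1164) + L)/(1430613 + 2206292) = -4434999 + ((410 + 2*(-1164)) + 789789)/(1430613 + 2206292) = -4434999 + ((410 - 2328) + 789789)/3636905 = -4434999 + (-1918 + 789789)*(1/3636905) = -4434999 + 787871*(1/3636905) = -4434999 + 787871/3636905 = -16129669250224/3636905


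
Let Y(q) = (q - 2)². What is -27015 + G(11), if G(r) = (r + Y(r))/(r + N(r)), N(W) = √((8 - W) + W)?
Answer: -3051683/113 - 184*√2/113 ≈ -27008.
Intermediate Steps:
N(W) = 2*√2 (N(W) = √8 = 2*√2)
Y(q) = (-2 + q)²
G(r) = (r + (-2 + r)²)/(r + 2*√2)
-27015 + G(11) = -27015 + (11 + (-2 + 11)²)/(11 + 2*√2) = -27015 + (11 + 9²)/(11 + 2*√2) = -27015 + (11 + 81)/(11 + 2*√2) = -27015 + 92/(11 + 2*√2)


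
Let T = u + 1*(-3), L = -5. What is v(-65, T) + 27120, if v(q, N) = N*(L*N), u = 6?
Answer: 27075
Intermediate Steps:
T = 3 (T = 6 + 1*(-3) = 6 - 3 = 3)
v(q, N) = -5*N² (v(q, N) = N*(-5*N) = -5*N²)
v(-65, T) + 27120 = -5*3² + 27120 = -5*9 + 27120 = -45 + 27120 = 27075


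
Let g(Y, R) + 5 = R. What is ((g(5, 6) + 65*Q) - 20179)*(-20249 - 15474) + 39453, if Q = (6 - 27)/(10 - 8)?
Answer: 1490478189/2 ≈ 7.4524e+8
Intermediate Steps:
Q = -21/2 ≈ -10.500
g(Y, R) = -5 + R
((g(5, 6) + 65*Q) - 20179)*(-20249 - 15474) + 39453 = (((-5 + 6) + 65*(-21/2)) - 20179)*(-20249 - 15474) + 39453 = ((1 - 1365/2) - 20179)*(-35723) + 39453 = (-1363/2 - 20179)*(-35723) + 39453 = -41721/2*(-35723) + 39453 = 1490399283/2 + 39453 = 1490478189/2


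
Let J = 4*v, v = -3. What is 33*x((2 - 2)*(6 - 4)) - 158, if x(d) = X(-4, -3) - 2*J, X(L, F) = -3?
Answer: 535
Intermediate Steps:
J = -12 (J = 4*(-3) = -12)
x(d) = 21 (x(d) = -3 - 2*(-12) = -3 + 24 = 21)
33*x((2 - 2)*(6 - 4)) - 158 = 33*21 - 158 = 693 - 158 = 535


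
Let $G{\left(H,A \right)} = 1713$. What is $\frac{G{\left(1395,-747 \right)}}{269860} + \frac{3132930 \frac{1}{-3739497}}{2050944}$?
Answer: $\frac{547375259310541}{86237124276851520} \approx 0.0063473$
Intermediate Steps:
$\frac{G{\left(1395,-747 \right)}}{269860} + \frac{3132930 \frac{1}{-3739497}}{2050944} = \frac{1713}{269860} + \frac{3132930 \frac{1}{-3739497}}{2050944} = 1713 \cdot \frac{1}{269860} + 3132930 \left(- \frac{1}{3739497}\right) \frac{1}{2050944} = \frac{1713}{269860} - \frac{522155}{1278249822528} = \frac{547375259310541}{86237124276851520}$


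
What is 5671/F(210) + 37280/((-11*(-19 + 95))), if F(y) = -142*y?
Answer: -279107639/6232380 ≈ -44.783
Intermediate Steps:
5671/F(210) + 37280/((-11*(-19 + 95))) = 5671/((-142*210)) + 37280/((-11*(-19 + 95))) = 5671/(-29820) + 37280/((-11*76)) = 5671*(-1/29820) + 37280/(-836) = -5671/29820 + 37280*(-1/836) = -5671/29820 - 9320/209 = -279107639/6232380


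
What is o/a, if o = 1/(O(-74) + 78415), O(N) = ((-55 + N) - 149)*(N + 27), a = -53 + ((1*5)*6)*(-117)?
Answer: -1/325946803 ≈ -3.0680e-9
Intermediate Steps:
a = -3563 (a = -53 + (5*6)*(-117) = -53 + 30*(-117) = -53 - 3510 = -3563)
O(N) = (-204 + N)*(27 + N)
o = 1/91481 (o = 1/((-5508 + (-74)**2 - 177*(-74)) + 78415) = 1/((-5508 + 5476 + 13098) + 78415) = 1/(13066 + 78415) = 1/91481 ≈ 1.0931e-5)
o/a = (1/91481)/(-3563) = (1/91481)*(-1/3563) = -1/325946803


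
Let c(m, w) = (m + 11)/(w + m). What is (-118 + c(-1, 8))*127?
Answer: -103632/7 ≈ -14805.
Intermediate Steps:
c(m, w) = (11 + m)/(m + w)
(-118 + c(-1, 8))*127 = (-118 + (11 - 1)/(-1 + 8))*127 = (-118 + 10/7)*127 = -816/7*127 = -103632/7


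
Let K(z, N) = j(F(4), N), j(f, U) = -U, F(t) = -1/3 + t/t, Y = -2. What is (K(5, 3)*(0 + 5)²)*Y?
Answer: 150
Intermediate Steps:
F(t) = ⅔ (F(t) = -1*⅓ + 1 = -⅓ + 1 = ⅔)
K(z, N) = -N
(K(5, 3)*(0 + 5)²)*Y = ((-1*3)*(0 + 5)²)*(-2) = -3*5²*(-2) = -3*25*(-2) = -75*(-2) = 150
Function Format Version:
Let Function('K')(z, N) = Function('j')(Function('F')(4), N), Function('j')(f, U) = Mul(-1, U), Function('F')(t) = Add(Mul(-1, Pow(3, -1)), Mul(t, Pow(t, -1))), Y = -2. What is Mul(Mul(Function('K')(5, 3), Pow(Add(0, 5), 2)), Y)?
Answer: 150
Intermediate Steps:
Function('F')(t) = Rational(2, 3) (Function('F')(t) = Add(Mul(-1, Rational(1, 3)), 1) = Add(Rational(-1, 3), 1) = Rational(2, 3))
Function('K')(z, N) = Mul(-1, N)
Mul(Mul(Function('K')(5, 3), Pow(Add(0, 5), 2)), Y) = Mul(Mul(Mul(-1, 3), Pow(Add(0, 5), 2)), -2) = Mul(Mul(-3, Pow(5, 2)), -2) = Mul(Mul(-3, 25), -2) = Mul(-75, -2) = 150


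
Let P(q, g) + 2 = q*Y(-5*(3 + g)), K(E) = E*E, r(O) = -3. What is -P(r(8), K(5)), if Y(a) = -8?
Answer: -22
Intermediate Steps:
K(E) = E**2
P(q, g) = -2 - 8*q (P(q, g) = -2 + q*(-8) = -2 - 8*q)
-P(r(8), K(5)) = -(-2 - 8*(-3)) = -(-2 + 24) = -1*22 = -22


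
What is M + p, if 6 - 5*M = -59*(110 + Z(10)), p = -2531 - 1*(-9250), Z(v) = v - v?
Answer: 40091/5 ≈ 8018.2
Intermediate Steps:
Z(v) = 0
p = 6719 (p = -2531 + 9250 = 6719)
M = 6496/5 (M = 6/5 - (-59)*(110 + 0)/5 = 6/5 - (-59)*110/5 = 6/5 - 1/5*(-6490) = 6/5 + 1298 = 6496/5 ≈ 1299.2)
M + p = 6496/5 + 6719 = 40091/5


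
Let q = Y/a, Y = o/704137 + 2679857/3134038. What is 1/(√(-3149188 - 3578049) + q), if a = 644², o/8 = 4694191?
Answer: 113886584855004034124086657888/5863806857150532761603320502583835607441 - 9588167538716964587082042881248256*I*√55597/5863806857150532761603320502583835607441 ≈ 1.9422e-11 - 0.00038555*I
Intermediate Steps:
o = 37553528 (o = 8*4694191 = 37553528)
Y = 3857457104983/71186842426 (Y = 37553528/704137 + 2679857/3134038 = 37553528*(1/704137) + 2679857*(1/3134038) = 37553528/704137 + 86447/101098 = 3857457104983/71186842426 ≈ 54.188)
a = 414736
q = 3857457104983/29523746280389536 (q = (3857457104983/71186842426)/414736 = (3857457104983/71186842426)*(1/414736) = 3857457104983/29523746280389536 ≈ 0.00013066)
1/(√(-3149188 - 3578049) + q) = 1/(√(-3149188 - 3578049) + 3857457104983/29523746280389536) = 1/(√(-6727237) + 3857457104983/29523746280389536) = 1/(11*I*√55597 + 3857457104983/29523746280389536) = 1/(3857457104983/29523746280389536 + 11*I*√55597)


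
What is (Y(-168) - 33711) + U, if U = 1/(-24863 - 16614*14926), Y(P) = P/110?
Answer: -1147901898705733/34049713610 ≈ -33713.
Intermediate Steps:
Y(P) = P/110 (Y(P) = P*(1/110) = P/110)
U = -1/619085702 (U = (1/14926)/(-41477) = -1/41477*1/14926 = -1/619085702 ≈ -1.6153e-9)
(Y(-168) - 33711) + U = ((1/110)*(-168) - 33711) - 1/619085702 = (-84/55 - 33711) - 1/619085702 = -1854189/55 - 1/619085702 = -1147901898705733/34049713610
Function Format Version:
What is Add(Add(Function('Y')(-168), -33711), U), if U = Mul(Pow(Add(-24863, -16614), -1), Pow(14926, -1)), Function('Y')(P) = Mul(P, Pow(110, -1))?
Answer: Rational(-1147901898705733, 34049713610) ≈ -33713.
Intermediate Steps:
Function('Y')(P) = Mul(Rational(1, 110), P) (Function('Y')(P) = Mul(P, Rational(1, 110)) = Mul(Rational(1, 110), P))
U = Rational(-1, 619085702) (U = Mul(Pow(-41477, -1), Rational(1, 14926)) = Mul(Rational(-1, 41477), Rational(1, 14926)) = Rational(-1, 619085702) ≈ -1.6153e-9)
Add(Add(Function('Y')(-168), -33711), U) = Add(Add(Mul(Rational(1, 110), -168), -33711), Rational(-1, 619085702)) = Add(Add(Rational(-84, 55), -33711), Rational(-1, 619085702)) = Add(Rational(-1854189, 55), Rational(-1, 619085702)) = Rational(-1147901898705733, 34049713610)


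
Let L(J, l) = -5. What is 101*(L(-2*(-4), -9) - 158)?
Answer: -16463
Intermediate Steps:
101*(L(-2*(-4), -9) - 158) = 101*(-5 - 158) = 101*(-163) = -16463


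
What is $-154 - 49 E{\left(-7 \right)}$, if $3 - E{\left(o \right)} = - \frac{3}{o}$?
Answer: $-280$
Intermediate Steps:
$E{\left(o \right)} = 3 + \frac{3}{o}$ ($E{\left(o \right)} = 3 - - \frac{3}{o} = 3 + \frac{3}{o}$)
$-154 - 49 E{\left(-7 \right)} = -154 - 49 \left(3 + \frac{3}{-7}\right) = -154 - 49 \left(3 + 3 \left(- \frac{1}{7}\right)\right) = -154 - 49 \left(3 - \frac{3}{7}\right) = -154 - 126 = -280$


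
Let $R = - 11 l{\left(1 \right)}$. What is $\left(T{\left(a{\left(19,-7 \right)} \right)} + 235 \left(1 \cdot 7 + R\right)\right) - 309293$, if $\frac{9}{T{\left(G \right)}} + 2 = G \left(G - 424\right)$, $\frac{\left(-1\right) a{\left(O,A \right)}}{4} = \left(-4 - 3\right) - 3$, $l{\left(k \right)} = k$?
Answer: $- \frac{4765799355}{15362} \approx -3.1023 \cdot 10^{5}$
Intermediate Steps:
$a{\left(O,A \right)} = 40$ ($a{\left(O,A \right)} = - 4 \left(\left(-4 - 3\right) - 3\right) = - 4 \left(-7 - 3\right) = \left(-4\right) \left(-10\right) = 40$)
$T{\left(G \right)} = \frac{9}{-2 + G \left(-424 + G\right)}$ ($T{\left(G \right)} = \frac{9}{-2 + G \left(G - 424\right)} = \frac{9}{-2 + G \left(-424 + G\right)}$)
$R = -11$ ($R = \left(-11\right) 1 = -11$)
$\left(T{\left(a{\left(19,-7 \right)} \right)} + 235 \left(1 \cdot 7 + R\right)\right) - 309293 = \left(\frac{9}{-2 + 40^{2} - 16960} + 235 \left(1 \cdot 7 - 11\right)\right) - 309293 = \left(\frac{9}{-2 + 1600 - 16960} + 235 \left(7 - 11\right)\right) - 309293 = \left(\frac{9}{-15362} + 235 \left(-4\right)\right) - 309293 = \left(9 \left(- \frac{1}{15362}\right) - 940\right) - 309293 = \left(- \frac{9}{15362} - 940\right) - 309293 = - \frac{14440289}{15362} - 309293 = - \frac{4765799355}{15362}$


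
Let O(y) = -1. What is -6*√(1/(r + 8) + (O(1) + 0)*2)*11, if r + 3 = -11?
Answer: -11*I*√78 ≈ -97.149*I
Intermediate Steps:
r = -14 (r = -3 - 11 = -14)
-6*√(1/(r + 8) + (O(1) + 0)*2)*11 = -6*√(1/(-14 + 8) + (-1 + 0)*2)*11 = -6*√(1/(-6) - 1*2)*11 = -6*√(-⅙ - 2)*11 = -I*√78*11 = -11*I*√78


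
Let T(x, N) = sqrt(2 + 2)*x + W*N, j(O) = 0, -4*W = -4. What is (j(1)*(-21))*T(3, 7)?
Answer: 0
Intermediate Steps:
W = 1 (W = -1/4*(-4) = 1)
T(x, N) = N + 2*x (T(x, N) = sqrt(2 + 2)*x + 1*N = sqrt(4)*x + N = 2*x + N = N + 2*x)
(j(1)*(-21))*T(3, 7) = (0*(-21))*(7 + 2*3) = 0*(7 + 6) = 0*13 = 0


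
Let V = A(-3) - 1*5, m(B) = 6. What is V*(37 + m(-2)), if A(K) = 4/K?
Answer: -817/3 ≈ -272.33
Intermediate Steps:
V = -19/3 (V = 4/(-3) - 1*5 = 4*(-⅓) - 5 = -4/3 - 5 = -19/3 ≈ -6.3333)
V*(37 + m(-2)) = -19*(37 + 6)/3 = -19/3*43 = -817/3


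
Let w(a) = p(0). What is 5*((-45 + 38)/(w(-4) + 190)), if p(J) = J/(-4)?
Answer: -7/38 ≈ -0.18421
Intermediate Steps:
p(J) = -J/4 (p(J) = J*(-¼) = -J/4)
w(a) = 0 (w(a) = -¼*0 = 0)
5*((-45 + 38)/(w(-4) + 190)) = 5*((-45 + 38)/(0 + 190)) = 5*(-7/190) = -7/38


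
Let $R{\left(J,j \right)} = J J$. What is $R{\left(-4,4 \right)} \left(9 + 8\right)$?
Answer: $272$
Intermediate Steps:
$R{\left(J,j \right)} = J^{2}$
$R{\left(-4,4 \right)} \left(9 + 8\right) = \left(-4\right)^{2} \left(9 + 8\right) = 16 \cdot 17 = 272$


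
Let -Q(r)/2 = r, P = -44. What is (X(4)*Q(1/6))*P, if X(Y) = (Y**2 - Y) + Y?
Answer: 704/3 ≈ 234.67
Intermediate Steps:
Q(r) = -2*r
X(Y) = Y**2
(X(4)*Q(1/6))*P = (4**2*(-2/6))*(-44) = (16*(-2*1/6))*(-44) = (16*(-1/3))*(-44) = -16/3*(-44) = 704/3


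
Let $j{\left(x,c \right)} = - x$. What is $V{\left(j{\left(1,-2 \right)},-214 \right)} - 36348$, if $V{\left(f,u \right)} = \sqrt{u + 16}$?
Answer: $-36348 + 3 i \sqrt{22} \approx -36348.0 + 14.071 i$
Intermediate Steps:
$V{\left(f,u \right)} = \sqrt{16 + u}$
$V{\left(j{\left(1,-2 \right)},-214 \right)} - 36348 = \sqrt{16 - 214} - 36348 = \sqrt{-198} - 36348 = 3 i \sqrt{22} - 36348 = -36348 + 3 i \sqrt{22}$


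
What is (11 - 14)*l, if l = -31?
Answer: 93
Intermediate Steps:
(11 - 14)*l = (11 - 14)*(-31) = -3*(-31) = 93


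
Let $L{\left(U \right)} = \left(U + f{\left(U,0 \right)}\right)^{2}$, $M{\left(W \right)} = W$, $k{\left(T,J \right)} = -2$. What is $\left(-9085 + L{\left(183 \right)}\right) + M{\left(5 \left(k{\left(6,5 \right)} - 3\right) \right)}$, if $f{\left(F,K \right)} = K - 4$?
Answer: $22931$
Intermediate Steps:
$f{\left(F,K \right)} = -4 + K$
$L{\left(U \right)} = \left(-4 + U\right)^{2}$ ($L{\left(U \right)} = \left(U + \left(-4 + 0\right)\right)^{2} = \left(U - 4\right)^{2} = \left(-4 + U\right)^{2}$)
$\left(-9085 + L{\left(183 \right)}\right) + M{\left(5 \left(k{\left(6,5 \right)} - 3\right) \right)} = \left(-9085 + \left(-4 + 183\right)^{2}\right) + 5 \left(-2 - 3\right) = \left(-9085 + 179^{2}\right) + 5 \left(-5\right) = \left(-9085 + 32041\right) - 25 = 22956 - 25 = 22931$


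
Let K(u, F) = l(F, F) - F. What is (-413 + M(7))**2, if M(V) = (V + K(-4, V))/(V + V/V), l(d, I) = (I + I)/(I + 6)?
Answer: 460917961/2704 ≈ 1.7046e+5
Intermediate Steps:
l(d, I) = 2*I/(6 + I) (l(d, I) = (2*I)/(6 + I) = 2*I/(6 + I))
K(u, F) = -F + 2*F/(6 + F) (K(u, F) = 2*F/(6 + F) - F = -F + 2*F/(6 + F))
M(V) = (V + V*(-4 - V)/(6 + V))/(1 + V) (M(V) = (V + V*(-4 - V)/(6 + V))/(V + V/V) = (V + V*(-4 - V)/(6 + V))/(V + 1) = (V + V*(-4 - V)/(6 + V))/(1 + V))
(-413 + M(7))**2 = (-413 + 2*7/((1 + 7)*(6 + 7)))**2 = (-413 + 2*7/(8*13))**2 = (-413 + 2*7*(1/8)*(1/13))**2 = (-413 + 7/52)**2 = (-21469/52)**2 = 460917961/2704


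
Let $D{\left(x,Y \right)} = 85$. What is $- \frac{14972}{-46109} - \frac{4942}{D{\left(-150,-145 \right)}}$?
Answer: $- \frac{226598058}{3919265} \approx -57.816$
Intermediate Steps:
$- \frac{14972}{-46109} - \frac{4942}{D{\left(-150,-145 \right)}} = - \frac{14972}{-46109} - \frac{4942}{85} = \left(-14972\right) \left(- \frac{1}{46109}\right) - \frac{4942}{85} = \frac{14972}{46109} - \frac{4942}{85} = - \frac{226598058}{3919265}$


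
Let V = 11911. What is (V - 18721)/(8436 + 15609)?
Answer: -454/1603 ≈ -0.28322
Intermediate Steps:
(V - 18721)/(8436 + 15609) = (11911 - 18721)/(8436 + 15609) = -6810/24045 = -6810*1/24045 = -454/1603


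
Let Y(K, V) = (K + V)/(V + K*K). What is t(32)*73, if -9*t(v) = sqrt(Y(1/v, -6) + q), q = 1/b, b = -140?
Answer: -73*sqrt(20294966965)/1290030 ≈ -8.0615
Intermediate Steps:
Y(K, V) = (K + V)/(V + K**2)
q = -1/140 (q = 1/(-140) = -1/140 ≈ -0.0071429)
t(v) = -sqrt(-1/140 + (-6 + 1/v)/(-6 + v**(-2)))/9 (t(v) = -sqrt((1/v - 6)/(-6 + (1/v)**2) - 1/140)/9 = -sqrt((-6 + 1/v)/(-6 + v**(-2)) - 1/140)/9 = -sqrt(-1/140 + (-6 + 1/v)/(-6 + v**(-2)))/9)
t(32)*73 = -sqrt(35)*sqrt((1 - 140*32 + 834*32**2)/(-1 + 6*32**2))/630*73 = -sqrt(35)*sqrt((1 - 4480 + 834*1024)/(-1 + 6*1024))/630*73 = -sqrt(35)*sqrt((1 - 4480 + 854016)/(-1 + 6144))/630*73 = -sqrt(35)*sqrt(849537/6143)/630*73 = -sqrt(35)*3*sqrt(579856199)/6143/630*73 = -sqrt(20294966965)/1290030*73 = -73*sqrt(20294966965)/1290030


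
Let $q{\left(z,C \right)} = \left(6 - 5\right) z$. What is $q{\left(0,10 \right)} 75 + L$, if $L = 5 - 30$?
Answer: $-25$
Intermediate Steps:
$L = -25$
$q{\left(z,C \right)} = z$ ($q{\left(z,C \right)} = 1 z = z$)
$q{\left(0,10 \right)} 75 + L = 0 \cdot 75 - 25 = 0 - 25 = -25$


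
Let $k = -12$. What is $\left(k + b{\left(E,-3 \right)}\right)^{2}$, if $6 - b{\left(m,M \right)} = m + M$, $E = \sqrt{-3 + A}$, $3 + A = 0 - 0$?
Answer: $\left(3 + i \sqrt{6}\right)^{2} \approx 3.0 + 14.697 i$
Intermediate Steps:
$A = -3$ ($A = -3 + \left(0 - 0\right) = -3 + \left(0 + 0\right) = -3 + 0 = -3$)
$E = i \sqrt{6}$ ($E = \sqrt{-3 - 3} = \sqrt{-6} = i \sqrt{6} \approx 2.4495 i$)
$b{\left(m,M \right)} = 6 - M - m$ ($b{\left(m,M \right)} = 6 - \left(m + M\right) = 6 - \left(M + m\right) = 6 - M - m$)
$\left(k + b{\left(E,-3 \right)}\right)^{2} = \left(-12 - \left(-9 + i \sqrt{6}\right)\right)^{2} = \left(-12 + \left(6 + 3 - i \sqrt{6}\right)\right)^{2} = \left(-12 + \left(9 - i \sqrt{6}\right)\right)^{2} = \left(-3 - i \sqrt{6}\right)^{2}$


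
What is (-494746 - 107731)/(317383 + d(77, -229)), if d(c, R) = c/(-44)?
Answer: -2409908/1269525 ≈ -1.8983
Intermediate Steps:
d(c, R) = -c/44 (d(c, R) = c*(-1/44) = -c/44)
(-494746 - 107731)/(317383 + d(77, -229)) = (-494746 - 107731)/(317383 - 1/44*77) = -602477/(317383 - 7/4) = -602477/1269525/4 = -602477*4/1269525 = -2409908/1269525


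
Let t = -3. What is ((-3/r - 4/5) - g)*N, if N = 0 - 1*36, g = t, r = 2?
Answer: -126/5 ≈ -25.200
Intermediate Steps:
g = -3
N = -36 (N = 0 - 36 = -36)
((-3/r - 4/5) - g)*N = ((-3/2 - 4/5) - 1*(-3))*(-36) = ((-3*1/2 - 4*1/5) + 3)*(-36) = ((-3/2 - 4/5) + 3)*(-36) = (-23/10 + 3)*(-36) = (7/10)*(-36) = -126/5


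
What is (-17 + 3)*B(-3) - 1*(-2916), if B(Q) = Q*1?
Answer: 2958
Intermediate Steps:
B(Q) = Q
(-17 + 3)*B(-3) - 1*(-2916) = (-17 + 3)*(-3) - 1*(-2916) = -14*(-3) + 2916 = 42 + 2916 = 2958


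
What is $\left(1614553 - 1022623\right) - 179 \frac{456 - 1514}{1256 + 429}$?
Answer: $\frac{997591432}{1685} \approx 5.9204 \cdot 10^{5}$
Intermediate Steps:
$\left(1614553 - 1022623\right) - 179 \frac{456 - 1514}{1256 + 429} = \left(1614553 - 1022623\right) - 179 \left(- \frac{1058}{1685}\right) = 591930 - 179 \left(\left(-1058\right) \frac{1}{1685}\right) = 591930 - - \frac{189382}{1685} = 591930 + \frac{189382}{1685} = \frac{997591432}{1685}$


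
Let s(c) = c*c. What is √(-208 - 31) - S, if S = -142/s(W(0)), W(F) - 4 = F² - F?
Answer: 71/8 + I*√239 ≈ 8.875 + 15.46*I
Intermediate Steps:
W(F) = 4 + F² - F (W(F) = 4 + (F² - F) = 4 + F² - F)
s(c) = c²
S = -71/8 (S = -142/(4 + 0² - 1*0)² = -142/(4 + 0 + 0)² = -142/(4²) = -142/16 = -142*1/16 = -71/8 ≈ -8.8750)
√(-208 - 31) - S = √(-208 - 31) - 1*(-71/8) = √(-239) + 71/8 = I*√239 + 71/8 = 71/8 + I*√239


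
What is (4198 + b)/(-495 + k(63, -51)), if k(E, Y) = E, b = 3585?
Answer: -7783/432 ≈ -18.016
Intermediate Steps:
(4198 + b)/(-495 + k(63, -51)) = (4198 + 3585)/(-495 + 63) = 7783/(-432) = 7783*(-1/432) = -7783/432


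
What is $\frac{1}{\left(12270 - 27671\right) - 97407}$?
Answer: $- \frac{1}{112808} \approx -8.8646 \cdot 10^{-6}$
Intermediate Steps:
$\frac{1}{\left(12270 - 27671\right) - 97407} = \frac{1}{-15401 - 97407} = \frac{1}{-112808} = - \frac{1}{112808}$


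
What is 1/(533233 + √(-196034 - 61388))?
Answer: 533233/284337689711 - I*√257422/284337689711 ≈ 1.8754e-6 - 1.7844e-9*I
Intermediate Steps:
1/(533233 + √(-196034 - 61388)) = 1/(533233 + √(-257422)) = 1/(533233 + I*√257422)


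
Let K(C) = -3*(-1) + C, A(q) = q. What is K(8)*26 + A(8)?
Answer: 294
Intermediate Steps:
K(C) = 3 + C
K(8)*26 + A(8) = (3 + 8)*26 + 8 = 11*26 + 8 = 286 + 8 = 294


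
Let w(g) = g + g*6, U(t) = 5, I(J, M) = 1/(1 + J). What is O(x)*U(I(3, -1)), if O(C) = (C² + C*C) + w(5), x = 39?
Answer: 15385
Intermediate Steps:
w(g) = 7*g (w(g) = g + 6*g = 7*g)
O(C) = 35 + 2*C² (O(C) = (C² + C*C) + 7*5 = (C² + C²) + 35 = 2*C² + 35 = 35 + 2*C²)
O(x)*U(I(3, -1)) = (35 + 2*39²)*5 = (35 + 2*1521)*5 = (35 + 3042)*5 = 3077*5 = 15385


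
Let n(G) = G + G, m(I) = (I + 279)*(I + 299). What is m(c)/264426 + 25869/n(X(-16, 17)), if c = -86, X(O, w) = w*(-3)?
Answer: -189895641/749207 ≈ -253.46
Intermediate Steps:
X(O, w) = -3*w
m(I) = (279 + I)*(299 + I)
n(G) = 2*G
m(c)/264426 + 25869/n(X(-16, 17)) = (83421 + (-86)² + 578*(-86))/264426 + 25869/((2*(-3*17))) = (83421 + 7396 - 49708)*(1/264426) + 25869/((2*(-51))) = 41109*(1/264426) + 25869/(-102) = 13703/88142 + 25869*(-1/102) = 13703/88142 - 8623/34 = -189895641/749207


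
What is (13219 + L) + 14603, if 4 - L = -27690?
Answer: 55516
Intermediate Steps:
L = 27694 (L = 4 - 1*(-27690) = 4 + 27690 = 27694)
(13219 + L) + 14603 = (13219 + 27694) + 14603 = 40913 + 14603 = 55516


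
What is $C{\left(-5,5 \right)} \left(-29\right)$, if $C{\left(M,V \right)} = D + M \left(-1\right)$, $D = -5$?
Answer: $0$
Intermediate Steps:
$C{\left(M,V \right)} = -5 - M$ ($C{\left(M,V \right)} = -5 + M \left(-1\right) = -5 - M$)
$C{\left(-5,5 \right)} \left(-29\right) = \left(-5 - -5\right) \left(-29\right) = \left(-5 + 5\right) \left(-29\right) = 0 \left(-29\right) = 0$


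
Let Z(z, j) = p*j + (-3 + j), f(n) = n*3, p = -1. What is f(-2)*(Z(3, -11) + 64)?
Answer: -366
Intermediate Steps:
f(n) = 3*n
Z(z, j) = -3 (Z(z, j) = -j + (-3 + j) = -3)
f(-2)*(Z(3, -11) + 64) = (3*(-2))*(-3 + 64) = -6*61 = -366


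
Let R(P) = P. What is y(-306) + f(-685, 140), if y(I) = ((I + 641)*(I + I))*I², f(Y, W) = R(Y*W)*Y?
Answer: -19131561220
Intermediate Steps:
f(Y, W) = W*Y² (f(Y, W) = (Y*W)*Y = (W*Y)*Y = W*Y²)
y(I) = 2*I³*(641 + I) (y(I) = ((641 + I)*(2*I))*I² = (2*I*(641 + I))*I² = 2*I³*(641 + I))
y(-306) + f(-685, 140) = 2*(-306)³*(641 - 306) + 140*(-685)² = 2*(-28652616)*335 + 140*469225 = -19197252720 + 65691500 = -19131561220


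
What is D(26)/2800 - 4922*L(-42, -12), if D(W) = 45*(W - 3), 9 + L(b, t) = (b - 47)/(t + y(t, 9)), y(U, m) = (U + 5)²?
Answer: 1163174699/20720 ≈ 56138.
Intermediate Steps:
y(U, m) = (5 + U)²
L(b, t) = -9 + (-47 + b)/(t + (5 + t)²) (L(b, t) = -9 + (b - 47)/(t + (5 + t)²) = -9 + (-47 + b)/(t + (5 + t)²))
D(W) = -135 + 45*W (D(W) = 45*(-3 + W) = -135 + 45*W)
D(26)/2800 - 4922*L(-42, -12) = (-135 + 45*26)/2800 - 4922*(-47 - 42 - 9*(-12) - 9*(5 - 12)²)/(-12 + (5 - 12)²) = (-135 + 1170)*(1/2800) - 4922*(-47 - 42 + 108 - 9*(-7)²)/(-12 + (-7)²) = 1035*(1/2800) - 4922*(-47 - 42 + 108 - 9*49)/(-12 + 49) = 207/560 - 4922*(-47 - 42 + 108 - 441)/37 = 207/560 - 4922*(1/37)*(-422) = 207/560 - 4922/(1/(-422/37)) = 207/560 - 4922/(-37/422) = 207/560 - 4922*(-422/37) = 207/560 + 2077084/37 = 1163174699/20720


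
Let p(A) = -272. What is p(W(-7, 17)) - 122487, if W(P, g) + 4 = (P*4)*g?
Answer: -122759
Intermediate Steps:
W(P, g) = -4 + 4*P*g (W(P, g) = -4 + (P*4)*g = -4 + (4*P)*g = -4 + 4*P*g)
p(W(-7, 17)) - 122487 = -272 - 122487 = -122759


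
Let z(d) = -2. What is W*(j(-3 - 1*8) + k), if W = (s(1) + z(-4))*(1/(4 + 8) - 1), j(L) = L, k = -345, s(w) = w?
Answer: -979/3 ≈ -326.33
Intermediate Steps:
W = 11/12 (W = (1 - 2)*(1/(4 + 8) - 1) = -(1/12 - 1) = -1*(-11/12) = 11/12 ≈ 0.91667)
W*(j(-3 - 1*8) + k) = 11*((-3 - 1*8) - 345)/12 = 11*((-3 - 8) - 345)/12 = 11*(-11 - 345)/12 = (11/12)*(-356) = -979/3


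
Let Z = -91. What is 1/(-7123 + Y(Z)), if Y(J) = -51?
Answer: -1/7174 ≈ -0.00013939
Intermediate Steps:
1/(-7123 + Y(Z)) = 1/(-7123 - 51) = 1/(-7174) = -1/7174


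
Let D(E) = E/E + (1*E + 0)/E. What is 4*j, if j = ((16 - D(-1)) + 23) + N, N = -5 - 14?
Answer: 72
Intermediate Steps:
D(E) = 2 (D(E) = 1 + (E + 0)/E = 1 + E/E = 1 + 1 = 2)
N = -19
j = 18 (j = ((16 - 1*2) + 23) - 19 = ((16 - 2) + 23) - 19 = (14 + 23) - 19 = 37 - 19 = 18)
4*j = 4*18 = 72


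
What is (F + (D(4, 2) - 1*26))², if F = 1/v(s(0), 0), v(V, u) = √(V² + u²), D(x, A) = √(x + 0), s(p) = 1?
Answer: 529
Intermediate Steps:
D(x, A) = √x
F = 1 (F = 1/(√(1² + 0²)) = 1/(√(1 + 0)) = 1/(√1) = 1/1 = 1)
(F + (D(4, 2) - 1*26))² = (1 + (√4 - 1*26))² = (1 + (2 - 26))² = (1 - 24)² = (-23)² = 529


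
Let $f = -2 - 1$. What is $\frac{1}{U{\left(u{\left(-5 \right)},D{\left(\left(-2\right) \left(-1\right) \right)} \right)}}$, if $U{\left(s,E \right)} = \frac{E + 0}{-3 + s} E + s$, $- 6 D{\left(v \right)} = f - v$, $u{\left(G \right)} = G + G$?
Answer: $- \frac{468}{4705} \approx -0.099469$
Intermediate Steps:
$u{\left(G \right)} = 2 G$
$f = -3$ ($f = -2 - 1 = -3$)
$D{\left(v \right)} = \frac{1}{2} + \frac{v}{6}$ ($D{\left(v \right)} = - \frac{-3 - v}{6} = \frac{1}{2} + \frac{v}{6}$)
$U{\left(s,E \right)} = s + \frac{E^{2}}{-3 + s}$ ($U{\left(s,E \right)} = \frac{E}{-3 + s} E + s = \frac{E^{2}}{-3 + s} + s = s + \frac{E^{2}}{-3 + s}$)
$\frac{1}{U{\left(u{\left(-5 \right)},D{\left(\left(-2\right) \left(-1\right) \right)} \right)}} = \frac{1}{\frac{1}{-3 + 2 \left(-5\right)} \left(\left(\frac{1}{2} + \frac{\left(-2\right) \left(-1\right)}{6}\right)^{2} + \left(2 \left(-5\right)\right)^{2} - 3 \cdot 2 \left(-5\right)\right)} = \frac{1}{\frac{1}{-3 - 10} \left(\left(\frac{1}{2} + \frac{1}{6} \cdot 2\right)^{2} + \left(-10\right)^{2} - -30\right)} = \frac{1}{\frac{1}{-13} \left(\left(\frac{1}{2} + \frac{1}{3}\right)^{2} + 100 + 30\right)} = \frac{1}{\left(- \frac{1}{13}\right) \left(\left(\frac{5}{6}\right)^{2} + 100 + 30\right)} = \frac{1}{\left(- \frac{1}{13}\right) \left(\frac{25}{36} + 100 + 30\right)} = \frac{1}{\left(- \frac{1}{13}\right) \frac{4705}{36}} = \frac{1}{- \frac{4705}{468}} = - \frac{468}{4705}$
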